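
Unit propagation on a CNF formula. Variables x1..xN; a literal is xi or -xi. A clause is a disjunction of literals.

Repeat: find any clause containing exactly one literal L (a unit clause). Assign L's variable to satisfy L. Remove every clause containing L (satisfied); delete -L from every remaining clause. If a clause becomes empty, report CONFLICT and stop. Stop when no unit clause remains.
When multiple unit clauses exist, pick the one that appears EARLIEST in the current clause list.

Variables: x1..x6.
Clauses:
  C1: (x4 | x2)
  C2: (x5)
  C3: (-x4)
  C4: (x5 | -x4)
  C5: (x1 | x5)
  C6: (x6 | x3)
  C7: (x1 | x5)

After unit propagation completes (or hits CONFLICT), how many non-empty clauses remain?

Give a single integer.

unit clause [5] forces x5=T; simplify:
  satisfied 4 clause(s); 3 remain; assigned so far: [5]
unit clause [-4] forces x4=F; simplify:
  drop 4 from [4, 2] -> [2]
  satisfied 1 clause(s); 2 remain; assigned so far: [4, 5]
unit clause [2] forces x2=T; simplify:
  satisfied 1 clause(s); 1 remain; assigned so far: [2, 4, 5]

Answer: 1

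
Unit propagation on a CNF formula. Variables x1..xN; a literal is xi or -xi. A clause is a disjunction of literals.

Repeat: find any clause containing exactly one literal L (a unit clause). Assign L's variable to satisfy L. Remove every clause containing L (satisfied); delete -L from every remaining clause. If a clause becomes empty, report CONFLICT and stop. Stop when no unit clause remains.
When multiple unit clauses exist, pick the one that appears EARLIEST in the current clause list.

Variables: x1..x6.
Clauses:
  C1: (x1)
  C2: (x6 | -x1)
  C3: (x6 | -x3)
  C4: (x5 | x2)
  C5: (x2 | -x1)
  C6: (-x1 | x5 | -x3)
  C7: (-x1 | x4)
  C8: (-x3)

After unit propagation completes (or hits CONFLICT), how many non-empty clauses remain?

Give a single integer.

Answer: 0

Derivation:
unit clause [1] forces x1=T; simplify:
  drop -1 from [6, -1] -> [6]
  drop -1 from [2, -1] -> [2]
  drop -1 from [-1, 5, -3] -> [5, -3]
  drop -1 from [-1, 4] -> [4]
  satisfied 1 clause(s); 7 remain; assigned so far: [1]
unit clause [6] forces x6=T; simplify:
  satisfied 2 clause(s); 5 remain; assigned so far: [1, 6]
unit clause [2] forces x2=T; simplify:
  satisfied 2 clause(s); 3 remain; assigned so far: [1, 2, 6]
unit clause [4] forces x4=T; simplify:
  satisfied 1 clause(s); 2 remain; assigned so far: [1, 2, 4, 6]
unit clause [-3] forces x3=F; simplify:
  satisfied 2 clause(s); 0 remain; assigned so far: [1, 2, 3, 4, 6]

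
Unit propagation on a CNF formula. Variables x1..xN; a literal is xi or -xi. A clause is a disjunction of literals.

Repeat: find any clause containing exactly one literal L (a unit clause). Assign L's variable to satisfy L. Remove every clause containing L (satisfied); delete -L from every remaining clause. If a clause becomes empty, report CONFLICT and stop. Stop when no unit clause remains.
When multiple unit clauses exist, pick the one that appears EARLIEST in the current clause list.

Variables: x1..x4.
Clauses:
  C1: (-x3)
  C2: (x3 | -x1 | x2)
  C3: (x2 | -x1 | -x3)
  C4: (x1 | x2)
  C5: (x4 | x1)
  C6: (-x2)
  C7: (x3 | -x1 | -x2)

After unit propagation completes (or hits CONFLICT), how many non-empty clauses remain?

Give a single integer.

Answer: 1

Derivation:
unit clause [-3] forces x3=F; simplify:
  drop 3 from [3, -1, 2] -> [-1, 2]
  drop 3 from [3, -1, -2] -> [-1, -2]
  satisfied 2 clause(s); 5 remain; assigned so far: [3]
unit clause [-2] forces x2=F; simplify:
  drop 2 from [-1, 2] -> [-1]
  drop 2 from [1, 2] -> [1]
  satisfied 2 clause(s); 3 remain; assigned so far: [2, 3]
unit clause [-1] forces x1=F; simplify:
  drop 1 from [1] -> [] (empty!)
  drop 1 from [4, 1] -> [4]
  satisfied 1 clause(s); 2 remain; assigned so far: [1, 2, 3]
CONFLICT (empty clause)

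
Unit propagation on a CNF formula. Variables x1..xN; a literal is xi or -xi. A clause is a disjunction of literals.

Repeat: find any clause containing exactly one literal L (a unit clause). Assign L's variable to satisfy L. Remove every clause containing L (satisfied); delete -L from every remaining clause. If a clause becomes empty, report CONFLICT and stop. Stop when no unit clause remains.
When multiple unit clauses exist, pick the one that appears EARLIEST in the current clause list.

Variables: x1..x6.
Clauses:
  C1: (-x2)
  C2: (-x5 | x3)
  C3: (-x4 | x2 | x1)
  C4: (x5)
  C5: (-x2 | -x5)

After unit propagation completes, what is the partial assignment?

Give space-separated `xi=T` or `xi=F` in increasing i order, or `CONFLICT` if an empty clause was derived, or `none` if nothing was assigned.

Answer: x2=F x3=T x5=T

Derivation:
unit clause [-2] forces x2=F; simplify:
  drop 2 from [-4, 2, 1] -> [-4, 1]
  satisfied 2 clause(s); 3 remain; assigned so far: [2]
unit clause [5] forces x5=T; simplify:
  drop -5 from [-5, 3] -> [3]
  satisfied 1 clause(s); 2 remain; assigned so far: [2, 5]
unit clause [3] forces x3=T; simplify:
  satisfied 1 clause(s); 1 remain; assigned so far: [2, 3, 5]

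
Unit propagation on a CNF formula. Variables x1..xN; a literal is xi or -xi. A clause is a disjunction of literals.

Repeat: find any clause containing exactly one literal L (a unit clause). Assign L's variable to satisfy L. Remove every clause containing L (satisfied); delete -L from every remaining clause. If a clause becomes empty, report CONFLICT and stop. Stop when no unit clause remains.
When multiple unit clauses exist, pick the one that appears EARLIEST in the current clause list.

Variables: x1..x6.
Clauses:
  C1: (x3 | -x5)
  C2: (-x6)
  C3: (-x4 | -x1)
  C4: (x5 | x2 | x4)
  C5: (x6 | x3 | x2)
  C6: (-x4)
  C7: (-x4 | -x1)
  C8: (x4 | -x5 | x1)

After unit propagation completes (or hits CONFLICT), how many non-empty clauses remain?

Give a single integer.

unit clause [-6] forces x6=F; simplify:
  drop 6 from [6, 3, 2] -> [3, 2]
  satisfied 1 clause(s); 7 remain; assigned so far: [6]
unit clause [-4] forces x4=F; simplify:
  drop 4 from [5, 2, 4] -> [5, 2]
  drop 4 from [4, -5, 1] -> [-5, 1]
  satisfied 3 clause(s); 4 remain; assigned so far: [4, 6]

Answer: 4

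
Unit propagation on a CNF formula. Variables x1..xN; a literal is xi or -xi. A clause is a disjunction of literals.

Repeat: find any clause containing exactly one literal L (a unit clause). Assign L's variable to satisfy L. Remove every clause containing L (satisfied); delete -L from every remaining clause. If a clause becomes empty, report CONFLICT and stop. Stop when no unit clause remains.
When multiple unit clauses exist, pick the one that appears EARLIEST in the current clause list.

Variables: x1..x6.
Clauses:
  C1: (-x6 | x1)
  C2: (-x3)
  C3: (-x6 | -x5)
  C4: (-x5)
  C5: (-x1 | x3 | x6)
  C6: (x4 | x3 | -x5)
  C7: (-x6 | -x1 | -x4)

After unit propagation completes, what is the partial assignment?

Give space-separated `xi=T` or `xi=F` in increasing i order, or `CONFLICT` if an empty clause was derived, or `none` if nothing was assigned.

unit clause [-3] forces x3=F; simplify:
  drop 3 from [-1, 3, 6] -> [-1, 6]
  drop 3 from [4, 3, -5] -> [4, -5]
  satisfied 1 clause(s); 6 remain; assigned so far: [3]
unit clause [-5] forces x5=F; simplify:
  satisfied 3 clause(s); 3 remain; assigned so far: [3, 5]

Answer: x3=F x5=F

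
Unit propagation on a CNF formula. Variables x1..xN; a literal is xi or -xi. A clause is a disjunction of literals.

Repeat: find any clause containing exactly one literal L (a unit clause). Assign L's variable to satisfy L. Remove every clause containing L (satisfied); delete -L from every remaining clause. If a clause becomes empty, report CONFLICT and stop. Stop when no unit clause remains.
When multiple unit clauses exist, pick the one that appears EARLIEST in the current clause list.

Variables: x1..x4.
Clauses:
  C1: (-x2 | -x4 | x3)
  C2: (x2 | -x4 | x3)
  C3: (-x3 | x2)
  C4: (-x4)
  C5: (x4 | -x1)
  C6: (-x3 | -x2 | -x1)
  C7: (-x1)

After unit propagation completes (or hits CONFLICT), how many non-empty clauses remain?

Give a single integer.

Answer: 1

Derivation:
unit clause [-4] forces x4=F; simplify:
  drop 4 from [4, -1] -> [-1]
  satisfied 3 clause(s); 4 remain; assigned so far: [4]
unit clause [-1] forces x1=F; simplify:
  satisfied 3 clause(s); 1 remain; assigned so far: [1, 4]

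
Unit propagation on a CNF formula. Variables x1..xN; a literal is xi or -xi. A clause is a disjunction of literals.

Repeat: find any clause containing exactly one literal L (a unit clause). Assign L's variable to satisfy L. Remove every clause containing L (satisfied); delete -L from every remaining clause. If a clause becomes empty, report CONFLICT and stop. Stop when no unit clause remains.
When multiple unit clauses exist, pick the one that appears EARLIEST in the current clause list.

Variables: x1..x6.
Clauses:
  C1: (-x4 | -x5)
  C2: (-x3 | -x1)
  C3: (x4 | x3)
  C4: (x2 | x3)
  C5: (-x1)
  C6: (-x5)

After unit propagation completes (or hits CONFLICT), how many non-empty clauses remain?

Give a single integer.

unit clause [-1] forces x1=F; simplify:
  satisfied 2 clause(s); 4 remain; assigned so far: [1]
unit clause [-5] forces x5=F; simplify:
  satisfied 2 clause(s); 2 remain; assigned so far: [1, 5]

Answer: 2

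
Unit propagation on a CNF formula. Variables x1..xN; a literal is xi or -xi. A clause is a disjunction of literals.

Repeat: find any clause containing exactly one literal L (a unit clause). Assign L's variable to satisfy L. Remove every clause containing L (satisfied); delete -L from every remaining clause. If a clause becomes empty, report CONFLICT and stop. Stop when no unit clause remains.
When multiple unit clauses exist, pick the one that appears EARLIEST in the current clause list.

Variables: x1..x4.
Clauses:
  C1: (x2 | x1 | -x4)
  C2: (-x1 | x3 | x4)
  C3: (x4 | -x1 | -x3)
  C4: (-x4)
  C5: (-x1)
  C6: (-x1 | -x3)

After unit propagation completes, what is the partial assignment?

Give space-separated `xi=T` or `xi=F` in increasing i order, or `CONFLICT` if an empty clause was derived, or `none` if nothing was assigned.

Answer: x1=F x4=F

Derivation:
unit clause [-4] forces x4=F; simplify:
  drop 4 from [-1, 3, 4] -> [-1, 3]
  drop 4 from [4, -1, -3] -> [-1, -3]
  satisfied 2 clause(s); 4 remain; assigned so far: [4]
unit clause [-1] forces x1=F; simplify:
  satisfied 4 clause(s); 0 remain; assigned so far: [1, 4]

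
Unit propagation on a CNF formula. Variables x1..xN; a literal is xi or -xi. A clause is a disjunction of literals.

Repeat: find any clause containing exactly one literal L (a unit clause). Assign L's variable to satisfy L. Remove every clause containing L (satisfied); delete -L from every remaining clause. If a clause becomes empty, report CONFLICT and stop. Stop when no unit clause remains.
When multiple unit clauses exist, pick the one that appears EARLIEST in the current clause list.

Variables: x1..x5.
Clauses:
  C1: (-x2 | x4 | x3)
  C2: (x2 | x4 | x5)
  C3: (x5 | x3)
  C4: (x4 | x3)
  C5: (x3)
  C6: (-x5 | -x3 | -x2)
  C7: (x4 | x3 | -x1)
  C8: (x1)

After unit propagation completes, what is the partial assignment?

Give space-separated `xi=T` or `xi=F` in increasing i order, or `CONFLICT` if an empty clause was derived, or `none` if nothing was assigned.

unit clause [3] forces x3=T; simplify:
  drop -3 from [-5, -3, -2] -> [-5, -2]
  satisfied 5 clause(s); 3 remain; assigned so far: [3]
unit clause [1] forces x1=T; simplify:
  satisfied 1 clause(s); 2 remain; assigned so far: [1, 3]

Answer: x1=T x3=T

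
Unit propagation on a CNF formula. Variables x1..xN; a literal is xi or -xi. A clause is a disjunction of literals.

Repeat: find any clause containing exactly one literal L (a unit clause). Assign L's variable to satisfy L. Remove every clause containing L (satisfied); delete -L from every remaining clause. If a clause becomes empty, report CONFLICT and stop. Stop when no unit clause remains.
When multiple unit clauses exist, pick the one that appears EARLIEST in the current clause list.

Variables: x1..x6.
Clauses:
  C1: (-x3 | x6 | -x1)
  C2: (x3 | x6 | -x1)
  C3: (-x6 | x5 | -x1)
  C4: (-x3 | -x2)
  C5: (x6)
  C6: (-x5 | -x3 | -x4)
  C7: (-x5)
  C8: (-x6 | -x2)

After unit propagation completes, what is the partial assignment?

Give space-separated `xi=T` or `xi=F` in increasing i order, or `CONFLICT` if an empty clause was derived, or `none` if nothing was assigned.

unit clause [6] forces x6=T; simplify:
  drop -6 from [-6, 5, -1] -> [5, -1]
  drop -6 from [-6, -2] -> [-2]
  satisfied 3 clause(s); 5 remain; assigned so far: [6]
unit clause [-5] forces x5=F; simplify:
  drop 5 from [5, -1] -> [-1]
  satisfied 2 clause(s); 3 remain; assigned so far: [5, 6]
unit clause [-1] forces x1=F; simplify:
  satisfied 1 clause(s); 2 remain; assigned so far: [1, 5, 6]
unit clause [-2] forces x2=F; simplify:
  satisfied 2 clause(s); 0 remain; assigned so far: [1, 2, 5, 6]

Answer: x1=F x2=F x5=F x6=T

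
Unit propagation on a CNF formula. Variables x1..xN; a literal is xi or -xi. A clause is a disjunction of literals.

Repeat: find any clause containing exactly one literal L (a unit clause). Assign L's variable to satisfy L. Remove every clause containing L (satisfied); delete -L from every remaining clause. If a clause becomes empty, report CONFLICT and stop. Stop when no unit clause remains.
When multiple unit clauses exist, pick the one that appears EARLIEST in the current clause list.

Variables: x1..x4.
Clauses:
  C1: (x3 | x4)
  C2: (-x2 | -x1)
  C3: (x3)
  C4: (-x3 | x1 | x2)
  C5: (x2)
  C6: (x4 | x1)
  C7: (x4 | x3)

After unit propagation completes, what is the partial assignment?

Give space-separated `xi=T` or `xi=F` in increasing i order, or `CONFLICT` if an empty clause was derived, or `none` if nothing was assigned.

Answer: x1=F x2=T x3=T x4=T

Derivation:
unit clause [3] forces x3=T; simplify:
  drop -3 from [-3, 1, 2] -> [1, 2]
  satisfied 3 clause(s); 4 remain; assigned so far: [3]
unit clause [2] forces x2=T; simplify:
  drop -2 from [-2, -1] -> [-1]
  satisfied 2 clause(s); 2 remain; assigned so far: [2, 3]
unit clause [-1] forces x1=F; simplify:
  drop 1 from [4, 1] -> [4]
  satisfied 1 clause(s); 1 remain; assigned so far: [1, 2, 3]
unit clause [4] forces x4=T; simplify:
  satisfied 1 clause(s); 0 remain; assigned so far: [1, 2, 3, 4]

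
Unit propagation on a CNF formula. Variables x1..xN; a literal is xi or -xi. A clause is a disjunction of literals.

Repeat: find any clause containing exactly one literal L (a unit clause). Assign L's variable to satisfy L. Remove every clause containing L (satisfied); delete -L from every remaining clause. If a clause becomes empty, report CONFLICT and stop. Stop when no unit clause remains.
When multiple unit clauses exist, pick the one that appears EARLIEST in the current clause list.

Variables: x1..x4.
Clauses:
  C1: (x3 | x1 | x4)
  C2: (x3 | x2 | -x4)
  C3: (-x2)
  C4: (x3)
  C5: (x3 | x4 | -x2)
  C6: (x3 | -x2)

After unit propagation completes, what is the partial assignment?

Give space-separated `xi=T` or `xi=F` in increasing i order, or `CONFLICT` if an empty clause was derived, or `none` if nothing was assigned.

Answer: x2=F x3=T

Derivation:
unit clause [-2] forces x2=F; simplify:
  drop 2 from [3, 2, -4] -> [3, -4]
  satisfied 3 clause(s); 3 remain; assigned so far: [2]
unit clause [3] forces x3=T; simplify:
  satisfied 3 clause(s); 0 remain; assigned so far: [2, 3]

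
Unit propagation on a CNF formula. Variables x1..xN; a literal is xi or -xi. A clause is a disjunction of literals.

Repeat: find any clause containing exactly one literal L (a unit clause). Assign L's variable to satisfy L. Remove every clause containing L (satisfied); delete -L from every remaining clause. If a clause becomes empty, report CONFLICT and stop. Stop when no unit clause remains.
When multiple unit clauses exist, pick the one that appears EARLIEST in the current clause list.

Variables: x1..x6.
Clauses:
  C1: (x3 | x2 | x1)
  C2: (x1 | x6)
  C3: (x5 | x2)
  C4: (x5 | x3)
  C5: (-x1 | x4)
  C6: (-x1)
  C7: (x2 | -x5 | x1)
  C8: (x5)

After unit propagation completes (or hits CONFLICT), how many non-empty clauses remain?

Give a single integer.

Answer: 0

Derivation:
unit clause [-1] forces x1=F; simplify:
  drop 1 from [3, 2, 1] -> [3, 2]
  drop 1 from [1, 6] -> [6]
  drop 1 from [2, -5, 1] -> [2, -5]
  satisfied 2 clause(s); 6 remain; assigned so far: [1]
unit clause [6] forces x6=T; simplify:
  satisfied 1 clause(s); 5 remain; assigned so far: [1, 6]
unit clause [5] forces x5=T; simplify:
  drop -5 from [2, -5] -> [2]
  satisfied 3 clause(s); 2 remain; assigned so far: [1, 5, 6]
unit clause [2] forces x2=T; simplify:
  satisfied 2 clause(s); 0 remain; assigned so far: [1, 2, 5, 6]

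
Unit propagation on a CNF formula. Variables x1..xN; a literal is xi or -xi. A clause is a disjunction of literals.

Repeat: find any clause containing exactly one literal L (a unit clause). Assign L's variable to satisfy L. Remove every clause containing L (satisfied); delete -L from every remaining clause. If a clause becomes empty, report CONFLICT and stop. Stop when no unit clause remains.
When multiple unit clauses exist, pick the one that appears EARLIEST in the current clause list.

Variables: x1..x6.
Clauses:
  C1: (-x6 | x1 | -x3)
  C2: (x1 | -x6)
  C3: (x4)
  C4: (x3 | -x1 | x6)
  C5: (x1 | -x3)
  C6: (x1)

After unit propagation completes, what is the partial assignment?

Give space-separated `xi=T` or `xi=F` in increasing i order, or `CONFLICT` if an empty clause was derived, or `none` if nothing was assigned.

unit clause [4] forces x4=T; simplify:
  satisfied 1 clause(s); 5 remain; assigned so far: [4]
unit clause [1] forces x1=T; simplify:
  drop -1 from [3, -1, 6] -> [3, 6]
  satisfied 4 clause(s); 1 remain; assigned so far: [1, 4]

Answer: x1=T x4=T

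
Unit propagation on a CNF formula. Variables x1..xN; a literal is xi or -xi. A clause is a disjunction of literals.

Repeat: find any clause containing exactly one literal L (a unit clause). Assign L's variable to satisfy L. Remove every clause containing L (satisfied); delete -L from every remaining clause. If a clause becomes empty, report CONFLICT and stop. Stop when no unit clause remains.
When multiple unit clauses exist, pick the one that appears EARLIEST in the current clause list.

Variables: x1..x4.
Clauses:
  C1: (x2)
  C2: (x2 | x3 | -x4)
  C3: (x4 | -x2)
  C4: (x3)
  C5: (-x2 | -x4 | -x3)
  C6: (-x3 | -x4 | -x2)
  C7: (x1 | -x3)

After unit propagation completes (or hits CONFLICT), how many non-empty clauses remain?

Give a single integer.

unit clause [2] forces x2=T; simplify:
  drop -2 from [4, -2] -> [4]
  drop -2 from [-2, -4, -3] -> [-4, -3]
  drop -2 from [-3, -4, -2] -> [-3, -4]
  satisfied 2 clause(s); 5 remain; assigned so far: [2]
unit clause [4] forces x4=T; simplify:
  drop -4 from [-4, -3] -> [-3]
  drop -4 from [-3, -4] -> [-3]
  satisfied 1 clause(s); 4 remain; assigned so far: [2, 4]
unit clause [3] forces x3=T; simplify:
  drop -3 from [-3] -> [] (empty!)
  drop -3 from [-3] -> [] (empty!)
  drop -3 from [1, -3] -> [1]
  satisfied 1 clause(s); 3 remain; assigned so far: [2, 3, 4]
CONFLICT (empty clause)

Answer: 1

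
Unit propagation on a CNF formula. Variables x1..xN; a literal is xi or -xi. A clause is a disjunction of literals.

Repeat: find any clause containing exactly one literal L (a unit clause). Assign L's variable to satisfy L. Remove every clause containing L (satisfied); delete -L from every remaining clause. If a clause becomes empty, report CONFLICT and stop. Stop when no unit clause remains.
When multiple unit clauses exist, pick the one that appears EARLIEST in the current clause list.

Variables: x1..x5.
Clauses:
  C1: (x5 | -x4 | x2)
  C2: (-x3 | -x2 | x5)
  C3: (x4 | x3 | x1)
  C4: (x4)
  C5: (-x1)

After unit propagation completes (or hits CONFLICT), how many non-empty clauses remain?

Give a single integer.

Answer: 2

Derivation:
unit clause [4] forces x4=T; simplify:
  drop -4 from [5, -4, 2] -> [5, 2]
  satisfied 2 clause(s); 3 remain; assigned so far: [4]
unit clause [-1] forces x1=F; simplify:
  satisfied 1 clause(s); 2 remain; assigned so far: [1, 4]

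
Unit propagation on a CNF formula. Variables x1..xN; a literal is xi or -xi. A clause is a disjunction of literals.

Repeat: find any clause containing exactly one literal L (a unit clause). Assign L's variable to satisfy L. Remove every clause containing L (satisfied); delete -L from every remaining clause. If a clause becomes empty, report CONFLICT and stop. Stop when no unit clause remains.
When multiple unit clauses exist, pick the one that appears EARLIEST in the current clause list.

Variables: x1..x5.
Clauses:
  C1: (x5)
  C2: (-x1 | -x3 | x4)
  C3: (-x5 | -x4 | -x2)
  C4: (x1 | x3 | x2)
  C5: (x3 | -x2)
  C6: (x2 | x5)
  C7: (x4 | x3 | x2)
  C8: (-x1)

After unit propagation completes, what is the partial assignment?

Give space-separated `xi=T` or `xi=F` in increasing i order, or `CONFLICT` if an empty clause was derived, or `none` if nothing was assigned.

unit clause [5] forces x5=T; simplify:
  drop -5 from [-5, -4, -2] -> [-4, -2]
  satisfied 2 clause(s); 6 remain; assigned so far: [5]
unit clause [-1] forces x1=F; simplify:
  drop 1 from [1, 3, 2] -> [3, 2]
  satisfied 2 clause(s); 4 remain; assigned so far: [1, 5]

Answer: x1=F x5=T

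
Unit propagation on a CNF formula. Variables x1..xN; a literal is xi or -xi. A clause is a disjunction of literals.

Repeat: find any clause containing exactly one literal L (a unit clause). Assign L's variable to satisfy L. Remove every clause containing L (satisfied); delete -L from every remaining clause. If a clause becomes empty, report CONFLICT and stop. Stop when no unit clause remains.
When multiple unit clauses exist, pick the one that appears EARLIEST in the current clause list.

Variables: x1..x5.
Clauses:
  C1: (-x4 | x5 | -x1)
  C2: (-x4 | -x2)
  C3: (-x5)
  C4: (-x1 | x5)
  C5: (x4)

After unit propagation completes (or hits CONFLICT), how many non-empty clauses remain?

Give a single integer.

Answer: 0

Derivation:
unit clause [-5] forces x5=F; simplify:
  drop 5 from [-4, 5, -1] -> [-4, -1]
  drop 5 from [-1, 5] -> [-1]
  satisfied 1 clause(s); 4 remain; assigned so far: [5]
unit clause [-1] forces x1=F; simplify:
  satisfied 2 clause(s); 2 remain; assigned so far: [1, 5]
unit clause [4] forces x4=T; simplify:
  drop -4 from [-4, -2] -> [-2]
  satisfied 1 clause(s); 1 remain; assigned so far: [1, 4, 5]
unit clause [-2] forces x2=F; simplify:
  satisfied 1 clause(s); 0 remain; assigned so far: [1, 2, 4, 5]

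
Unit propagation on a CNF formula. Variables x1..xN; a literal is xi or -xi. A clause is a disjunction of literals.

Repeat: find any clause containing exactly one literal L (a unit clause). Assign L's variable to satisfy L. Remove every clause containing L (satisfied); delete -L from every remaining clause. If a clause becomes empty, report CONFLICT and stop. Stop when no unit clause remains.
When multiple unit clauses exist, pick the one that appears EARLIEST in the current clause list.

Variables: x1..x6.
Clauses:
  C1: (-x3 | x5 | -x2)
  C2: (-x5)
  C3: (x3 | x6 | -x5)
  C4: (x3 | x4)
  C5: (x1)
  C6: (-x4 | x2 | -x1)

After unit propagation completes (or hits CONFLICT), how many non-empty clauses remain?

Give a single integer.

Answer: 3

Derivation:
unit clause [-5] forces x5=F; simplify:
  drop 5 from [-3, 5, -2] -> [-3, -2]
  satisfied 2 clause(s); 4 remain; assigned so far: [5]
unit clause [1] forces x1=T; simplify:
  drop -1 from [-4, 2, -1] -> [-4, 2]
  satisfied 1 clause(s); 3 remain; assigned so far: [1, 5]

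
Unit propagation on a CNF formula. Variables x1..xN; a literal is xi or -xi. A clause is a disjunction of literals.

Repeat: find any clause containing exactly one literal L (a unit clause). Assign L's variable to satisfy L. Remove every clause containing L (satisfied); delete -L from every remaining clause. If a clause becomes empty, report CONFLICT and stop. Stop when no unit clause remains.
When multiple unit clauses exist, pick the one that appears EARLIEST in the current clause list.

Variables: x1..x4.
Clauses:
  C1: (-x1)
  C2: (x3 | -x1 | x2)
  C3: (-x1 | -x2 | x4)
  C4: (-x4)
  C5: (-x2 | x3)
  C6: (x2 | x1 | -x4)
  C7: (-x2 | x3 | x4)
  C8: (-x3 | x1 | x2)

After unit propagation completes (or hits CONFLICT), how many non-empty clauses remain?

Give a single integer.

unit clause [-1] forces x1=F; simplify:
  drop 1 from [2, 1, -4] -> [2, -4]
  drop 1 from [-3, 1, 2] -> [-3, 2]
  satisfied 3 clause(s); 5 remain; assigned so far: [1]
unit clause [-4] forces x4=F; simplify:
  drop 4 from [-2, 3, 4] -> [-2, 3]
  satisfied 2 clause(s); 3 remain; assigned so far: [1, 4]

Answer: 3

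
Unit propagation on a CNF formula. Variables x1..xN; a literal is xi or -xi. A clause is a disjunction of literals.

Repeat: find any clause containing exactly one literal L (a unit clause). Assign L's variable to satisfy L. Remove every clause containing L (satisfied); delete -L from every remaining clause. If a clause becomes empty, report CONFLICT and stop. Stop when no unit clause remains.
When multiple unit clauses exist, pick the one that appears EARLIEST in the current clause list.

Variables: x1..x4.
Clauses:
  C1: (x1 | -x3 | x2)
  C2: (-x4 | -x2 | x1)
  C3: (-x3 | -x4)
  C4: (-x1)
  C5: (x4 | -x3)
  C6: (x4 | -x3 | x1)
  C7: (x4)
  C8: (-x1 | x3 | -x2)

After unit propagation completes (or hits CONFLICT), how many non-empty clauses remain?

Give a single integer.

unit clause [-1] forces x1=F; simplify:
  drop 1 from [1, -3, 2] -> [-3, 2]
  drop 1 from [-4, -2, 1] -> [-4, -2]
  drop 1 from [4, -3, 1] -> [4, -3]
  satisfied 2 clause(s); 6 remain; assigned so far: [1]
unit clause [4] forces x4=T; simplify:
  drop -4 from [-4, -2] -> [-2]
  drop -4 from [-3, -4] -> [-3]
  satisfied 3 clause(s); 3 remain; assigned so far: [1, 4]
unit clause [-2] forces x2=F; simplify:
  drop 2 from [-3, 2] -> [-3]
  satisfied 1 clause(s); 2 remain; assigned so far: [1, 2, 4]
unit clause [-3] forces x3=F; simplify:
  satisfied 2 clause(s); 0 remain; assigned so far: [1, 2, 3, 4]

Answer: 0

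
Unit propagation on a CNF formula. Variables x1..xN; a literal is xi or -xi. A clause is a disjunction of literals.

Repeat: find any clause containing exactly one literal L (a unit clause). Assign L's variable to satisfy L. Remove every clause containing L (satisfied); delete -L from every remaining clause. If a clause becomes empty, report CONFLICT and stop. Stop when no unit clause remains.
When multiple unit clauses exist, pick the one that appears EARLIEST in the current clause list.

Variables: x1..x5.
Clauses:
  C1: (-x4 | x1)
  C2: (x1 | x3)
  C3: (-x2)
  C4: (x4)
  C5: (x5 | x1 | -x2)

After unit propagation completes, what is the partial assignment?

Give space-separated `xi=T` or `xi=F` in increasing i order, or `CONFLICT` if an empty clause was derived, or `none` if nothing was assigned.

Answer: x1=T x2=F x4=T

Derivation:
unit clause [-2] forces x2=F; simplify:
  satisfied 2 clause(s); 3 remain; assigned so far: [2]
unit clause [4] forces x4=T; simplify:
  drop -4 from [-4, 1] -> [1]
  satisfied 1 clause(s); 2 remain; assigned so far: [2, 4]
unit clause [1] forces x1=T; simplify:
  satisfied 2 clause(s); 0 remain; assigned so far: [1, 2, 4]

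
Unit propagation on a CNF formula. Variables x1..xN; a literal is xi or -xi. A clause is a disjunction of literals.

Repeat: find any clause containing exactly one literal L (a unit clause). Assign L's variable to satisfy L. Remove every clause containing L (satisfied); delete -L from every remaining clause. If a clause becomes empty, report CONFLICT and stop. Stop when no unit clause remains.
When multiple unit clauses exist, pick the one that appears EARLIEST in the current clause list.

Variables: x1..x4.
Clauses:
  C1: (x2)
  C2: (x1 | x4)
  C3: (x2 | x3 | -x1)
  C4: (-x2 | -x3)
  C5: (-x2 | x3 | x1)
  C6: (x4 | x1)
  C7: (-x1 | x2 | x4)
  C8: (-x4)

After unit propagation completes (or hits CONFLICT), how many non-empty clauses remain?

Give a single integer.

unit clause [2] forces x2=T; simplify:
  drop -2 from [-2, -3] -> [-3]
  drop -2 from [-2, 3, 1] -> [3, 1]
  satisfied 3 clause(s); 5 remain; assigned so far: [2]
unit clause [-3] forces x3=F; simplify:
  drop 3 from [3, 1] -> [1]
  satisfied 1 clause(s); 4 remain; assigned so far: [2, 3]
unit clause [1] forces x1=T; simplify:
  satisfied 3 clause(s); 1 remain; assigned so far: [1, 2, 3]
unit clause [-4] forces x4=F; simplify:
  satisfied 1 clause(s); 0 remain; assigned so far: [1, 2, 3, 4]

Answer: 0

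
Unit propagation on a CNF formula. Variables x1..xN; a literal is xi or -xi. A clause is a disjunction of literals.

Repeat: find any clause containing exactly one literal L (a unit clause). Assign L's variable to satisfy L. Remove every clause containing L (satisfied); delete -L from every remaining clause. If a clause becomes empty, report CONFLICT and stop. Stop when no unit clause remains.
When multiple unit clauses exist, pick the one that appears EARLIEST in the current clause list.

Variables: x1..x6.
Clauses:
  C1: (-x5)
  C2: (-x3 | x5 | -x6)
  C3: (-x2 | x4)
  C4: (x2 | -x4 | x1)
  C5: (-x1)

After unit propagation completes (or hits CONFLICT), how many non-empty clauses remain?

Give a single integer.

Answer: 3

Derivation:
unit clause [-5] forces x5=F; simplify:
  drop 5 from [-3, 5, -6] -> [-3, -6]
  satisfied 1 clause(s); 4 remain; assigned so far: [5]
unit clause [-1] forces x1=F; simplify:
  drop 1 from [2, -4, 1] -> [2, -4]
  satisfied 1 clause(s); 3 remain; assigned so far: [1, 5]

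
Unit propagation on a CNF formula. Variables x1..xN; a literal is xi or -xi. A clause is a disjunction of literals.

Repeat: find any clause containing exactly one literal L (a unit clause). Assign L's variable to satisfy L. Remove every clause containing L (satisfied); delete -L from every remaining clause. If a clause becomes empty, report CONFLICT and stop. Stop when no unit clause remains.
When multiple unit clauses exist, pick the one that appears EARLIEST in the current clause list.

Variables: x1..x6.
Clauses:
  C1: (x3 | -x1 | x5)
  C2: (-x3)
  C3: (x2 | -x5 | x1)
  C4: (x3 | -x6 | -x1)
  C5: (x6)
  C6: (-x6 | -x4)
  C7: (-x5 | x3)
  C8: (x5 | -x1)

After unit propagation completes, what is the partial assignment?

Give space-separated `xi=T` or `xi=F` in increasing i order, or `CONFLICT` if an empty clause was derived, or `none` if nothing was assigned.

Answer: x1=F x3=F x4=F x5=F x6=T

Derivation:
unit clause [-3] forces x3=F; simplify:
  drop 3 from [3, -1, 5] -> [-1, 5]
  drop 3 from [3, -6, -1] -> [-6, -1]
  drop 3 from [-5, 3] -> [-5]
  satisfied 1 clause(s); 7 remain; assigned so far: [3]
unit clause [6] forces x6=T; simplify:
  drop -6 from [-6, -1] -> [-1]
  drop -6 from [-6, -4] -> [-4]
  satisfied 1 clause(s); 6 remain; assigned so far: [3, 6]
unit clause [-1] forces x1=F; simplify:
  drop 1 from [2, -5, 1] -> [2, -5]
  satisfied 3 clause(s); 3 remain; assigned so far: [1, 3, 6]
unit clause [-4] forces x4=F; simplify:
  satisfied 1 clause(s); 2 remain; assigned so far: [1, 3, 4, 6]
unit clause [-5] forces x5=F; simplify:
  satisfied 2 clause(s); 0 remain; assigned so far: [1, 3, 4, 5, 6]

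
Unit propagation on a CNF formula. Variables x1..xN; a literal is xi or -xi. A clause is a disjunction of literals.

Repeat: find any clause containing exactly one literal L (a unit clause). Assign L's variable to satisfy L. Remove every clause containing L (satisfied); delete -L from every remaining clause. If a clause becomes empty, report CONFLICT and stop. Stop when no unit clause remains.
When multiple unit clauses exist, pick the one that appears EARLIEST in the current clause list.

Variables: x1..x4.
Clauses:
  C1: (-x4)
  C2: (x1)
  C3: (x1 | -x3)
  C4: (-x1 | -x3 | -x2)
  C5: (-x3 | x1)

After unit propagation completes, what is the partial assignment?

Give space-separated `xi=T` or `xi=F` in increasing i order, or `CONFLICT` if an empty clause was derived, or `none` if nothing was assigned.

Answer: x1=T x4=F

Derivation:
unit clause [-4] forces x4=F; simplify:
  satisfied 1 clause(s); 4 remain; assigned so far: [4]
unit clause [1] forces x1=T; simplify:
  drop -1 from [-1, -3, -2] -> [-3, -2]
  satisfied 3 clause(s); 1 remain; assigned so far: [1, 4]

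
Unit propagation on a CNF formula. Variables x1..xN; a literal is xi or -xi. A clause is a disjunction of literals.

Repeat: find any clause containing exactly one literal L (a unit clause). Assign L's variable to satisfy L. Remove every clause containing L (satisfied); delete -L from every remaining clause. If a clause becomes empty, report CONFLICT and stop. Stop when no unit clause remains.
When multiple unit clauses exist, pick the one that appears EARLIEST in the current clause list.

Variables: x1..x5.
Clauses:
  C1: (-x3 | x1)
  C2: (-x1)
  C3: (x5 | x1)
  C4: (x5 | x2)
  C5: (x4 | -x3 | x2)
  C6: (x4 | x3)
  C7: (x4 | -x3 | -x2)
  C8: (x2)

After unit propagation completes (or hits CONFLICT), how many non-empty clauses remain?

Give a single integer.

unit clause [-1] forces x1=F; simplify:
  drop 1 from [-3, 1] -> [-3]
  drop 1 from [5, 1] -> [5]
  satisfied 1 clause(s); 7 remain; assigned so far: [1]
unit clause [-3] forces x3=F; simplify:
  drop 3 from [4, 3] -> [4]
  satisfied 3 clause(s); 4 remain; assigned so far: [1, 3]
unit clause [5] forces x5=T; simplify:
  satisfied 2 clause(s); 2 remain; assigned so far: [1, 3, 5]
unit clause [4] forces x4=T; simplify:
  satisfied 1 clause(s); 1 remain; assigned so far: [1, 3, 4, 5]
unit clause [2] forces x2=T; simplify:
  satisfied 1 clause(s); 0 remain; assigned so far: [1, 2, 3, 4, 5]

Answer: 0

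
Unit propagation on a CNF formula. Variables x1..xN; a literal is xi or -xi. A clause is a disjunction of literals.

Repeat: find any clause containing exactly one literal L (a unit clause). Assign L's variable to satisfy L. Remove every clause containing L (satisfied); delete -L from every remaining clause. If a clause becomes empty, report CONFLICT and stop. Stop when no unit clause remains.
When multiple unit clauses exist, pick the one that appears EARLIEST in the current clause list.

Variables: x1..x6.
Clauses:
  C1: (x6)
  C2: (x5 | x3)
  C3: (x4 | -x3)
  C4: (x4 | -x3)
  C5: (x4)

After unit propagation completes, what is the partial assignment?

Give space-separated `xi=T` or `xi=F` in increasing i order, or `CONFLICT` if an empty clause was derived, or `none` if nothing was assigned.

unit clause [6] forces x6=T; simplify:
  satisfied 1 clause(s); 4 remain; assigned so far: [6]
unit clause [4] forces x4=T; simplify:
  satisfied 3 clause(s); 1 remain; assigned so far: [4, 6]

Answer: x4=T x6=T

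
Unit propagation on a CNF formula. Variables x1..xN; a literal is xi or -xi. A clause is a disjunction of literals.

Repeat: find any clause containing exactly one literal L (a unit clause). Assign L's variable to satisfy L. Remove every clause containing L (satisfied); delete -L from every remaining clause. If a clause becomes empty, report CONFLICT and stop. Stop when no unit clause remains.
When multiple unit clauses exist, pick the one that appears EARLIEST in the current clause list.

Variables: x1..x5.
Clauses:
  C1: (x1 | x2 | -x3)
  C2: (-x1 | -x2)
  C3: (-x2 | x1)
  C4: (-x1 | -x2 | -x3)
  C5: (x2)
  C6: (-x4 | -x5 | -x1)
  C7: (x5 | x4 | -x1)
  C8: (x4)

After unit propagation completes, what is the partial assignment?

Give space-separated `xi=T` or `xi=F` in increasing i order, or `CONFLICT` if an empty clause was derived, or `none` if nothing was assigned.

Answer: CONFLICT

Derivation:
unit clause [2] forces x2=T; simplify:
  drop -2 from [-1, -2] -> [-1]
  drop -2 from [-2, 1] -> [1]
  drop -2 from [-1, -2, -3] -> [-1, -3]
  satisfied 2 clause(s); 6 remain; assigned so far: [2]
unit clause [-1] forces x1=F; simplify:
  drop 1 from [1] -> [] (empty!)
  satisfied 4 clause(s); 2 remain; assigned so far: [1, 2]
CONFLICT (empty clause)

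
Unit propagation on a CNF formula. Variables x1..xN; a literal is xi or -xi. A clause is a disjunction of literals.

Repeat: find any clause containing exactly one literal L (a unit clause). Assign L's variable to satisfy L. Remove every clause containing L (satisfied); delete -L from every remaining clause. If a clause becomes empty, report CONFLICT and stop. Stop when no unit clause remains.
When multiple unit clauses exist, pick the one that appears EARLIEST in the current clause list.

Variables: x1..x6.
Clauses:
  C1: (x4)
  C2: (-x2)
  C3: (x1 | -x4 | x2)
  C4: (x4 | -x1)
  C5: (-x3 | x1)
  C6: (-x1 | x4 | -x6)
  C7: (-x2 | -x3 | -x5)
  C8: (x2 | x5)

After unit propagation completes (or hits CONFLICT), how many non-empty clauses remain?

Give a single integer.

Answer: 0

Derivation:
unit clause [4] forces x4=T; simplify:
  drop -4 from [1, -4, 2] -> [1, 2]
  satisfied 3 clause(s); 5 remain; assigned so far: [4]
unit clause [-2] forces x2=F; simplify:
  drop 2 from [1, 2] -> [1]
  drop 2 from [2, 5] -> [5]
  satisfied 2 clause(s); 3 remain; assigned so far: [2, 4]
unit clause [1] forces x1=T; simplify:
  satisfied 2 clause(s); 1 remain; assigned so far: [1, 2, 4]
unit clause [5] forces x5=T; simplify:
  satisfied 1 clause(s); 0 remain; assigned so far: [1, 2, 4, 5]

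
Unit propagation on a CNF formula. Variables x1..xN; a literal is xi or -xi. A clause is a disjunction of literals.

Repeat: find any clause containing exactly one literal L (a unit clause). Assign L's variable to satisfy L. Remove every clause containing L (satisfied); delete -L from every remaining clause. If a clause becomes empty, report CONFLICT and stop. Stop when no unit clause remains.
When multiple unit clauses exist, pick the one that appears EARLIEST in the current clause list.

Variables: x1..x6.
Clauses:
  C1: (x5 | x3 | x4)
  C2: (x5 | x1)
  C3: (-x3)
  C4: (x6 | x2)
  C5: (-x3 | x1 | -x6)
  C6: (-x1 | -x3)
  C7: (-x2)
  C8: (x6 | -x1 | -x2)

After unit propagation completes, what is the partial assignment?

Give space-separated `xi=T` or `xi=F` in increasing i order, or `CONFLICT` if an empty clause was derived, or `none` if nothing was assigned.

unit clause [-3] forces x3=F; simplify:
  drop 3 from [5, 3, 4] -> [5, 4]
  satisfied 3 clause(s); 5 remain; assigned so far: [3]
unit clause [-2] forces x2=F; simplify:
  drop 2 from [6, 2] -> [6]
  satisfied 2 clause(s); 3 remain; assigned so far: [2, 3]
unit clause [6] forces x6=T; simplify:
  satisfied 1 clause(s); 2 remain; assigned so far: [2, 3, 6]

Answer: x2=F x3=F x6=T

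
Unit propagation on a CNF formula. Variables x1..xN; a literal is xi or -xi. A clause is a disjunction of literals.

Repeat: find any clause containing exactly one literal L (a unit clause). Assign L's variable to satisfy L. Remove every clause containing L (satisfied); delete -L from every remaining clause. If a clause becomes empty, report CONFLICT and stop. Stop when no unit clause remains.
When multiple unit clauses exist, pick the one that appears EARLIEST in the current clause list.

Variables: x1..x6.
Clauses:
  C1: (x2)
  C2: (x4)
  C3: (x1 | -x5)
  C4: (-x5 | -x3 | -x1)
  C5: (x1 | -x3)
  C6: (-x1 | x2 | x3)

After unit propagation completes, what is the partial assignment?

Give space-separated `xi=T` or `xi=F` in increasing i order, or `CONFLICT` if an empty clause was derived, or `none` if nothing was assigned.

unit clause [2] forces x2=T; simplify:
  satisfied 2 clause(s); 4 remain; assigned so far: [2]
unit clause [4] forces x4=T; simplify:
  satisfied 1 clause(s); 3 remain; assigned so far: [2, 4]

Answer: x2=T x4=T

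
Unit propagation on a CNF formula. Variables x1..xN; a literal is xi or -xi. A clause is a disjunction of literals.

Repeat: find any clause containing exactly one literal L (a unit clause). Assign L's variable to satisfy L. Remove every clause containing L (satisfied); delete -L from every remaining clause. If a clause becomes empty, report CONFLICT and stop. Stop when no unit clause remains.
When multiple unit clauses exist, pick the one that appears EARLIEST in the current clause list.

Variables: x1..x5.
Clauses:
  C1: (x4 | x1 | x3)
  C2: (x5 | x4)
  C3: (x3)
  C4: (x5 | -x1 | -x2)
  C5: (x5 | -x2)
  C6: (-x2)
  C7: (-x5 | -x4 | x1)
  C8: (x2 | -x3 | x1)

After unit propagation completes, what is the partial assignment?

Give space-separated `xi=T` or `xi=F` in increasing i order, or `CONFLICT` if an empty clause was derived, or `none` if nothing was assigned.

Answer: x1=T x2=F x3=T

Derivation:
unit clause [3] forces x3=T; simplify:
  drop -3 from [2, -3, 1] -> [2, 1]
  satisfied 2 clause(s); 6 remain; assigned so far: [3]
unit clause [-2] forces x2=F; simplify:
  drop 2 from [2, 1] -> [1]
  satisfied 3 clause(s); 3 remain; assigned so far: [2, 3]
unit clause [1] forces x1=T; simplify:
  satisfied 2 clause(s); 1 remain; assigned so far: [1, 2, 3]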